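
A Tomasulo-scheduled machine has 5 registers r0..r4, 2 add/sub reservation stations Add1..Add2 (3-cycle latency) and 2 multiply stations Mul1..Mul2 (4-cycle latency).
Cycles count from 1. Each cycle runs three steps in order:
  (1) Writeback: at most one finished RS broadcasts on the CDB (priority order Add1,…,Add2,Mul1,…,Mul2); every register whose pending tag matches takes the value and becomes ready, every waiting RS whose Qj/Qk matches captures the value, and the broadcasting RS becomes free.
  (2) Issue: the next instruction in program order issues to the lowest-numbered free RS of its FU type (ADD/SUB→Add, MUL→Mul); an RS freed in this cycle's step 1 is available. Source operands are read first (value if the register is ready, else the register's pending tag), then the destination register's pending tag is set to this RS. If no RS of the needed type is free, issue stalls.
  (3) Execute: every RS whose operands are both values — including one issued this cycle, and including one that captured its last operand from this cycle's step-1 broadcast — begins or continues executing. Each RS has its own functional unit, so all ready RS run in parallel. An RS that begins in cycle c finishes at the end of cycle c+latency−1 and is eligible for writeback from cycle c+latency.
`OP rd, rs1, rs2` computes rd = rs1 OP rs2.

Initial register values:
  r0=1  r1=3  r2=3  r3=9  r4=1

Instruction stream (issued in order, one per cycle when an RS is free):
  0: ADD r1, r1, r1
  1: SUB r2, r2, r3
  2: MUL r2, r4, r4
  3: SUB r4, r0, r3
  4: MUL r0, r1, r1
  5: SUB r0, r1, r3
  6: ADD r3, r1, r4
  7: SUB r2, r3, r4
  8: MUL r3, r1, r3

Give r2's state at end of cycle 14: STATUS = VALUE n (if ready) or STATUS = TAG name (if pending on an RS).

  c1: issue ADD r1<-Add1  regs: r0:1,r1:Add1,r2:3,r3:9,r4:1
  c2: issue SUB r2<-Add2  regs: r0:1,r1:Add1,r2:Add2,r3:9,r4:1
  c3: issue MUL r2<-Mul1  regs: r0:1,r1:Add1,r2:Mul1,r3:9,r4:1
  c4: CDB Add1=6; issue SUB r4<-Add1  regs: r0:1,r1:6,r2:Mul1,r3:9,r4:Add1
  c5: CDB Add2=-6; issue MUL r0<-Mul2  regs: r0:Mul2,r1:6,r2:Mul1,r3:9,r4:Add1
  c6: issue SUB r0<-Add2  regs: r0:Add2,r1:6,r2:Mul1,r3:9,r4:Add1
  c7: CDB Add1=-8; issue ADD r3<-Add1  regs: r0:Add2,r1:6,r2:Mul1,r3:Add1,r4:-8
  c8: CDB Mul1=1; stall  regs: r0:Add2,r1:6,r2:1,r3:Add1,r4:-8
  c9: CDB Add2=-3; issue SUB r2<-Add2  regs: r0:-3,r1:6,r2:Add2,r3:Add1,r4:-8
  c10: CDB Add1=-2; issue MUL r3<-Mul1  regs: r0:-3,r1:6,r2:Add2,r3:Mul1,r4:-8
  c11: CDB Mul2=36  regs: r0:-3,r1:6,r2:Add2,r3:Mul1,r4:-8
  c12: -  regs: r0:-3,r1:6,r2:Add2,r3:Mul1,r4:-8
  c13: CDB Add2=6  regs: r0:-3,r1:6,r2:6,r3:Mul1,r4:-8
  c14: CDB Mul1=-12  regs: r0:-3,r1:6,r2:6,r3:-12,r4:-8

STATUS = VALUE 6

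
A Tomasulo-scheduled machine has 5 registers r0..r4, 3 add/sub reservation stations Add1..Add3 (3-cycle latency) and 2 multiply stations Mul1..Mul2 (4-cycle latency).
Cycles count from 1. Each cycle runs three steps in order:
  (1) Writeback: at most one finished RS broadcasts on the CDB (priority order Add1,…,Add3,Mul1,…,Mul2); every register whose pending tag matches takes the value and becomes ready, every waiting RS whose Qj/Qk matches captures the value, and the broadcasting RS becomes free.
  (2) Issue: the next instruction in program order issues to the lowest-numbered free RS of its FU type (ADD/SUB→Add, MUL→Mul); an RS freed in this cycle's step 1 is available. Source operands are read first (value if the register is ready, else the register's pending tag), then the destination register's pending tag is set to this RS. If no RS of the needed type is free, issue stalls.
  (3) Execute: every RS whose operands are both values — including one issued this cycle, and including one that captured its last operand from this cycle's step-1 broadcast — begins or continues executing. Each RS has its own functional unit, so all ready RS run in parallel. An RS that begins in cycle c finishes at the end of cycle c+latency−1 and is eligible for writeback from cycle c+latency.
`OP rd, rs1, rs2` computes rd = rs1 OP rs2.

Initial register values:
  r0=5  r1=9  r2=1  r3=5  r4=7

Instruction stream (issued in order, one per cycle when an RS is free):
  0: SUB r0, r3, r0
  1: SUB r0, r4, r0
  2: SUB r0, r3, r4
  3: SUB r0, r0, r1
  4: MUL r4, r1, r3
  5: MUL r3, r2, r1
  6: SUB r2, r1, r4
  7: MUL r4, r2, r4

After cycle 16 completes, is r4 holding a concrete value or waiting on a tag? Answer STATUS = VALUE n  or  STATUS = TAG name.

STATUS = TAG Mul1

cycle 1: issue SUB r0<-Add1 // r0:Add1,r1:9,r2:1,r3:5,r4:7
cycle 2: issue SUB r0<-Add2 // r0:Add2,r1:9,r2:1,r3:5,r4:7
cycle 3: issue SUB r0<-Add3 // r0:Add3,r1:9,r2:1,r3:5,r4:7
cycle 4: CDB Add1=0; issue SUB r0<-Add1 // r0:Add1,r1:9,r2:1,r3:5,r4:7
cycle 5: issue MUL r4<-Mul1 // r0:Add1,r1:9,r2:1,r3:5,r4:Mul1
cycle 6: CDB Add3=-2; issue MUL r3<-Mul2 // r0:Add1,r1:9,r2:1,r3:Mul2,r4:Mul1
cycle 7: CDB Add2=7; issue SUB r2<-Add2 // r0:Add1,r1:9,r2:Add2,r3:Mul2,r4:Mul1
cycle 8: stall // r0:Add1,r1:9,r2:Add2,r3:Mul2,r4:Mul1
cycle 9: CDB Add1=-11; stall // r0:-11,r1:9,r2:Add2,r3:Mul2,r4:Mul1
cycle 10: CDB Mul1=45; issue MUL r4<-Mul1 // r0:-11,r1:9,r2:Add2,r3:Mul2,r4:Mul1
cycle 11: CDB Mul2=9 // r0:-11,r1:9,r2:Add2,r3:9,r4:Mul1
cycle 12: - // r0:-11,r1:9,r2:Add2,r3:9,r4:Mul1
cycle 13: CDB Add2=-36 // r0:-11,r1:9,r2:-36,r3:9,r4:Mul1
cycle 14: - // r0:-11,r1:9,r2:-36,r3:9,r4:Mul1
cycle 15: - // r0:-11,r1:9,r2:-36,r3:9,r4:Mul1
cycle 16: - // r0:-11,r1:9,r2:-36,r3:9,r4:Mul1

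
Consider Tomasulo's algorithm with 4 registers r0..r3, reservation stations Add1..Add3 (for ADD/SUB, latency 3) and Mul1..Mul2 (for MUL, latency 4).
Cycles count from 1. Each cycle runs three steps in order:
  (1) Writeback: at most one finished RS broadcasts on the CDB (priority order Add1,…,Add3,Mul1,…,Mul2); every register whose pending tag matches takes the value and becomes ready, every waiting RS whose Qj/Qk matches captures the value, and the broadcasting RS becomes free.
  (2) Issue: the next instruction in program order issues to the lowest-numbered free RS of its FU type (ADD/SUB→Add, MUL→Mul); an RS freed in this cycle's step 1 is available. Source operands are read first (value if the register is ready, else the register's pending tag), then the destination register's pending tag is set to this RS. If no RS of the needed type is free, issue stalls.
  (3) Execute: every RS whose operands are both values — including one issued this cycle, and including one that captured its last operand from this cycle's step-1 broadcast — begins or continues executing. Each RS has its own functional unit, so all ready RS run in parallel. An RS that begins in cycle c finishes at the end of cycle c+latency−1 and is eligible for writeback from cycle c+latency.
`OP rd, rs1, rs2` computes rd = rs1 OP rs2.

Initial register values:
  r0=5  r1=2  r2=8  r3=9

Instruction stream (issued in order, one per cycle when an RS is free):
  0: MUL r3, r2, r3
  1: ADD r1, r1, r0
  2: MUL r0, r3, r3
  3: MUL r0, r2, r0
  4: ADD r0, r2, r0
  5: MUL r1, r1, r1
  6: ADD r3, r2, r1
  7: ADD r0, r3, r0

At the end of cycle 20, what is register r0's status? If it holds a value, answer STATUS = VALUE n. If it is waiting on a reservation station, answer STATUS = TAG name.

STATUS = TAG Add3

  c1: issue MUL r3<-Mul1  regs: r0:5,r1:2,r2:8,r3:Mul1
  c2: issue ADD r1<-Add1  regs: r0:5,r1:Add1,r2:8,r3:Mul1
  c3: issue MUL r0<-Mul2  regs: r0:Mul2,r1:Add1,r2:8,r3:Mul1
  c4: stall  regs: r0:Mul2,r1:Add1,r2:8,r3:Mul1
  c5: CDB Add1=7; stall  regs: r0:Mul2,r1:7,r2:8,r3:Mul1
  c6: CDB Mul1=72; issue MUL r0<-Mul1  regs: r0:Mul1,r1:7,r2:8,r3:72
  c7: issue ADD r0<-Add1  regs: r0:Add1,r1:7,r2:8,r3:72
  c8: stall  regs: r0:Add1,r1:7,r2:8,r3:72
  c9: stall  regs: r0:Add1,r1:7,r2:8,r3:72
  c10: CDB Mul2=5184; issue MUL r1<-Mul2  regs: r0:Add1,r1:Mul2,r2:8,r3:72
  c11: issue ADD r3<-Add2  regs: r0:Add1,r1:Mul2,r2:8,r3:Add2
  c12: issue ADD r0<-Add3  regs: r0:Add3,r1:Mul2,r2:8,r3:Add2
  c13: -  regs: r0:Add3,r1:Mul2,r2:8,r3:Add2
  c14: CDB Mul1=41472  regs: r0:Add3,r1:Mul2,r2:8,r3:Add2
  c15: CDB Mul2=49  regs: r0:Add3,r1:49,r2:8,r3:Add2
  c16: -  regs: r0:Add3,r1:49,r2:8,r3:Add2
  c17: CDB Add1=41480  regs: r0:Add3,r1:49,r2:8,r3:Add2
  c18: CDB Add2=57  regs: r0:Add3,r1:49,r2:8,r3:57
  c19: -  regs: r0:Add3,r1:49,r2:8,r3:57
  c20: -  regs: r0:Add3,r1:49,r2:8,r3:57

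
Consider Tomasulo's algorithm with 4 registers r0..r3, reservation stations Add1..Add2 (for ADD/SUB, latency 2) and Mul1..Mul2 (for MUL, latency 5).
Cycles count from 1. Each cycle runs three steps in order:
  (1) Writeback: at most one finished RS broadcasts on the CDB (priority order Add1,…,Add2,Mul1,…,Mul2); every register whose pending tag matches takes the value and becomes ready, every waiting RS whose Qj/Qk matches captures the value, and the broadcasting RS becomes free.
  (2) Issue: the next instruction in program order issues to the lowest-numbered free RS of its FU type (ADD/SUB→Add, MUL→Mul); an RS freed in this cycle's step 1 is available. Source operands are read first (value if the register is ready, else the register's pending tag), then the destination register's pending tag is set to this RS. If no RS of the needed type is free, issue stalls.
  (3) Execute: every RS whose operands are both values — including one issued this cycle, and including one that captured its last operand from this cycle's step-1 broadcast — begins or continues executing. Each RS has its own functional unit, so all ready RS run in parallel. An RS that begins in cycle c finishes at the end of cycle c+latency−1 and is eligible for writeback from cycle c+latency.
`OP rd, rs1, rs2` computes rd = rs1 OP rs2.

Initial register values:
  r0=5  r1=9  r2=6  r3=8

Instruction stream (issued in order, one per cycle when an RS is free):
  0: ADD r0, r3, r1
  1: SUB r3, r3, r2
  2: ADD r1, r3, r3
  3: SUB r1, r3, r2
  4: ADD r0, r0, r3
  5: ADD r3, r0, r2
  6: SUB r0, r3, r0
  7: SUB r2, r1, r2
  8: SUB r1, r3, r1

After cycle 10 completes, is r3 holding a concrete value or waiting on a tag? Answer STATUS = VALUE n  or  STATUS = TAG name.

STATUS = VALUE 25

  c1: issue ADD r0<-Add1  regs: r0:Add1,r1:9,r2:6,r3:8
  c2: issue SUB r3<-Add2  regs: r0:Add1,r1:9,r2:6,r3:Add2
  c3: CDB Add1=17; issue ADD r1<-Add1  regs: r0:17,r1:Add1,r2:6,r3:Add2
  c4: CDB Add2=2; issue SUB r1<-Add2  regs: r0:17,r1:Add2,r2:6,r3:2
  c5: stall  regs: r0:17,r1:Add2,r2:6,r3:2
  c6: CDB Add1=4; issue ADD r0<-Add1  regs: r0:Add1,r1:Add2,r2:6,r3:2
  c7: CDB Add2=-4; issue ADD r3<-Add2  regs: r0:Add1,r1:-4,r2:6,r3:Add2
  c8: CDB Add1=19; issue SUB r0<-Add1  regs: r0:Add1,r1:-4,r2:6,r3:Add2
  c9: stall  regs: r0:Add1,r1:-4,r2:6,r3:Add2
  c10: CDB Add2=25; issue SUB r2<-Add2  regs: r0:Add1,r1:-4,r2:Add2,r3:25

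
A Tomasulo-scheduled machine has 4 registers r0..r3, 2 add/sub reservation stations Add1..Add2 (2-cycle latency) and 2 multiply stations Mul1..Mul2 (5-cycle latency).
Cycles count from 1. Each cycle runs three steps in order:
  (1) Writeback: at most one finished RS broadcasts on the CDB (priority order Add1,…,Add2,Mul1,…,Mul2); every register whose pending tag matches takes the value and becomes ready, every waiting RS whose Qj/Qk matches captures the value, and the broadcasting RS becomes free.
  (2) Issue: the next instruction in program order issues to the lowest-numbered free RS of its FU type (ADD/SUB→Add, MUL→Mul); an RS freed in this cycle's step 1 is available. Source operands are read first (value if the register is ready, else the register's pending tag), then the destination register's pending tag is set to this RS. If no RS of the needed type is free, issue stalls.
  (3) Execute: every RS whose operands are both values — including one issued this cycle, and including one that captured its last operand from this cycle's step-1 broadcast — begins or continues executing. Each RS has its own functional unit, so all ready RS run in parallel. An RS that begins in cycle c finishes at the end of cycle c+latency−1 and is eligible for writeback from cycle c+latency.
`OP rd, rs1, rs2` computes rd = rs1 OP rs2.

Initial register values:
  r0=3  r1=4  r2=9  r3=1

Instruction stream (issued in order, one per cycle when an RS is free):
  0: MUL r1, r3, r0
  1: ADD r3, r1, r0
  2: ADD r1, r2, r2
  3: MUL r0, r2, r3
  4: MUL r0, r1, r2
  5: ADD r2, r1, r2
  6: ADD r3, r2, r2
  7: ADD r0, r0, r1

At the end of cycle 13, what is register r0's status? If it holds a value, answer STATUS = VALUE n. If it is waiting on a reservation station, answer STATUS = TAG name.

STATUS = TAG Add2

cycle 1: issue MUL r1<-Mul1 // r0:3,r1:Mul1,r2:9,r3:1
cycle 2: issue ADD r3<-Add1 // r0:3,r1:Mul1,r2:9,r3:Add1
cycle 3: issue ADD r1<-Add2 // r0:3,r1:Add2,r2:9,r3:Add1
cycle 4: issue MUL r0<-Mul2 // r0:Mul2,r1:Add2,r2:9,r3:Add1
cycle 5: CDB Add2=18; stall // r0:Mul2,r1:18,r2:9,r3:Add1
cycle 6: CDB Mul1=3; issue MUL r0<-Mul1 // r0:Mul1,r1:18,r2:9,r3:Add1
cycle 7: issue ADD r2<-Add2 // r0:Mul1,r1:18,r2:Add2,r3:Add1
cycle 8: CDB Add1=6; issue ADD r3<-Add1 // r0:Mul1,r1:18,r2:Add2,r3:Add1
cycle 9: CDB Add2=27; issue ADD r0<-Add2 // r0:Add2,r1:18,r2:27,r3:Add1
cycle 10: - // r0:Add2,r1:18,r2:27,r3:Add1
cycle 11: CDB Add1=54 // r0:Add2,r1:18,r2:27,r3:54
cycle 12: CDB Mul1=162 // r0:Add2,r1:18,r2:27,r3:54
cycle 13: CDB Mul2=54 // r0:Add2,r1:18,r2:27,r3:54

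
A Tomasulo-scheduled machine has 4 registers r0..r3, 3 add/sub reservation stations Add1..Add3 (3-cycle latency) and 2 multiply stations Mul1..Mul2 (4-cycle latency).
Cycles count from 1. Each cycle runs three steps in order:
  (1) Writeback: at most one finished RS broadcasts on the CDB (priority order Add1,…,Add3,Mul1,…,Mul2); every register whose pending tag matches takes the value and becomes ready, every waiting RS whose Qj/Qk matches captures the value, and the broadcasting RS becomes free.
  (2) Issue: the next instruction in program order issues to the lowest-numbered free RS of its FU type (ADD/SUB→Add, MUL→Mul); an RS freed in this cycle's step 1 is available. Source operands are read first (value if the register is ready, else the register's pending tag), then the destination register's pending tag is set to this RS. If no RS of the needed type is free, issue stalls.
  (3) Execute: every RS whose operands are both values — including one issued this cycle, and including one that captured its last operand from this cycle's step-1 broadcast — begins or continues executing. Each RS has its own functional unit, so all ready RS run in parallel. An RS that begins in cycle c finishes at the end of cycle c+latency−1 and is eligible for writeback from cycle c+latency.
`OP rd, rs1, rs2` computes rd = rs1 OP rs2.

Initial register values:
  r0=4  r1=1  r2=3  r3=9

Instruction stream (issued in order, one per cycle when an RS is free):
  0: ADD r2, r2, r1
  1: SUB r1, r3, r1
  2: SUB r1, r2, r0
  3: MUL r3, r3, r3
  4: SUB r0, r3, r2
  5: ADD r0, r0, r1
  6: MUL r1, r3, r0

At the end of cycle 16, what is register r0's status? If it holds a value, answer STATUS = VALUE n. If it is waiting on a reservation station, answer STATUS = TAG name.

  c1: issue ADD r2<-Add1  regs: r0:4,r1:1,r2:Add1,r3:9
  c2: issue SUB r1<-Add2  regs: r0:4,r1:Add2,r2:Add1,r3:9
  c3: issue SUB r1<-Add3  regs: r0:4,r1:Add3,r2:Add1,r3:9
  c4: CDB Add1=4; issue MUL r3<-Mul1  regs: r0:4,r1:Add3,r2:4,r3:Mul1
  c5: CDB Add2=8; issue SUB r0<-Add1  regs: r0:Add1,r1:Add3,r2:4,r3:Mul1
  c6: issue ADD r0<-Add2  regs: r0:Add2,r1:Add3,r2:4,r3:Mul1
  c7: CDB Add3=0; issue MUL r1<-Mul2  regs: r0:Add2,r1:Mul2,r2:4,r3:Mul1
  c8: CDB Mul1=81  regs: r0:Add2,r1:Mul2,r2:4,r3:81
  c9: -  regs: r0:Add2,r1:Mul2,r2:4,r3:81
  c10: -  regs: r0:Add2,r1:Mul2,r2:4,r3:81
  c11: CDB Add1=77  regs: r0:Add2,r1:Mul2,r2:4,r3:81
  c12: -  regs: r0:Add2,r1:Mul2,r2:4,r3:81
  c13: -  regs: r0:Add2,r1:Mul2,r2:4,r3:81
  c14: CDB Add2=77  regs: r0:77,r1:Mul2,r2:4,r3:81
  c15: -  regs: r0:77,r1:Mul2,r2:4,r3:81
  c16: -  regs: r0:77,r1:Mul2,r2:4,r3:81

STATUS = VALUE 77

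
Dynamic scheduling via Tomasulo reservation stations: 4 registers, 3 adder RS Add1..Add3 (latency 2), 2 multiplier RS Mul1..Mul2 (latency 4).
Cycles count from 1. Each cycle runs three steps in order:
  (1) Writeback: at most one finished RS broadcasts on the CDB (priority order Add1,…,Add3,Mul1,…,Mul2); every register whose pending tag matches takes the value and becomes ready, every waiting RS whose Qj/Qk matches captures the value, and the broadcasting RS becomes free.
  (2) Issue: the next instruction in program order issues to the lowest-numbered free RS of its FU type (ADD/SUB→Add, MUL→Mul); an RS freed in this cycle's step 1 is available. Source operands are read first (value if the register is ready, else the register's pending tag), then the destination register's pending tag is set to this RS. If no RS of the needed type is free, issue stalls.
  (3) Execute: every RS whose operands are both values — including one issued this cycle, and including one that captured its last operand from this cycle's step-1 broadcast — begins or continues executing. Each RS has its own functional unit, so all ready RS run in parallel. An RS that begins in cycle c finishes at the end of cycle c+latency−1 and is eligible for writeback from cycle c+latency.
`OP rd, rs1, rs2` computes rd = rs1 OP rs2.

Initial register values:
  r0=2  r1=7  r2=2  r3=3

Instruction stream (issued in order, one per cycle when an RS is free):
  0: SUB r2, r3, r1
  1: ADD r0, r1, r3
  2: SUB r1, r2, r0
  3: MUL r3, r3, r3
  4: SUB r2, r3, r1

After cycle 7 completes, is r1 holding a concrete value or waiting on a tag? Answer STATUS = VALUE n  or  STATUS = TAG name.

STATUS = VALUE -14

  c1: issue SUB r2<-Add1  regs: r0:2,r1:7,r2:Add1,r3:3
  c2: issue ADD r0<-Add2  regs: r0:Add2,r1:7,r2:Add1,r3:3
  c3: CDB Add1=-4; issue SUB r1<-Add1  regs: r0:Add2,r1:Add1,r2:-4,r3:3
  c4: CDB Add2=10; issue MUL r3<-Mul1  regs: r0:10,r1:Add1,r2:-4,r3:Mul1
  c5: issue SUB r2<-Add2  regs: r0:10,r1:Add1,r2:Add2,r3:Mul1
  c6: CDB Add1=-14  regs: r0:10,r1:-14,r2:Add2,r3:Mul1
  c7: -  regs: r0:10,r1:-14,r2:Add2,r3:Mul1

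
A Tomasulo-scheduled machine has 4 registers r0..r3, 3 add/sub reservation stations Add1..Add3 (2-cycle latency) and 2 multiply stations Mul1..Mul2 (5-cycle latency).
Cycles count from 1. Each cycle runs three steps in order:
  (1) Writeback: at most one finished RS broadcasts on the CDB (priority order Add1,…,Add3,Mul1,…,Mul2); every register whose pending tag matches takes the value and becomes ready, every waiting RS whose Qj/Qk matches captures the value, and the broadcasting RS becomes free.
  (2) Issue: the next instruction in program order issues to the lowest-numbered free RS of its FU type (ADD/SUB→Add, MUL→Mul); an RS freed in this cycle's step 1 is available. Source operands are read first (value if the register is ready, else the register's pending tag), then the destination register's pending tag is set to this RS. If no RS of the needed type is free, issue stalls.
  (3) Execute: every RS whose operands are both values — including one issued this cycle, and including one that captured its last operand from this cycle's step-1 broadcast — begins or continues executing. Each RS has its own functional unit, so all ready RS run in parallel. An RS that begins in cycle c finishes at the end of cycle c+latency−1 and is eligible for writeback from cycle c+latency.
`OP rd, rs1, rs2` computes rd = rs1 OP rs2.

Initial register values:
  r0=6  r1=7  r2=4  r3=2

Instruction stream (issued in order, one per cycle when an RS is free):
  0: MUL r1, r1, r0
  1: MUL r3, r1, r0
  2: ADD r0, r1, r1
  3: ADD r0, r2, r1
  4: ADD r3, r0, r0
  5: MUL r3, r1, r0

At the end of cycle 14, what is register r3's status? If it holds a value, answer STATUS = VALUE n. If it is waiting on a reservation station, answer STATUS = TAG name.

c1: issue MUL r1<-Mul1 | r0:6,r1:Mul1,r2:4,r3:2
c2: issue MUL r3<-Mul2 | r0:6,r1:Mul1,r2:4,r3:Mul2
c3: issue ADD r0<-Add1 | r0:Add1,r1:Mul1,r2:4,r3:Mul2
c4: issue ADD r0<-Add2 | r0:Add2,r1:Mul1,r2:4,r3:Mul2
c5: issue ADD r3<-Add3 | r0:Add2,r1:Mul1,r2:4,r3:Add3
c6: CDB Mul1=42; issue MUL r3<-Mul1 | r0:Add2,r1:42,r2:4,r3:Mul1
c7: - | r0:Add2,r1:42,r2:4,r3:Mul1
c8: CDB Add1=84 | r0:Add2,r1:42,r2:4,r3:Mul1
c9: CDB Add2=46 | r0:46,r1:42,r2:4,r3:Mul1
c10: - | r0:46,r1:42,r2:4,r3:Mul1
c11: CDB Add3=92 | r0:46,r1:42,r2:4,r3:Mul1
c12: CDB Mul2=252 | r0:46,r1:42,r2:4,r3:Mul1
c13: - | r0:46,r1:42,r2:4,r3:Mul1
c14: CDB Mul1=1932 | r0:46,r1:42,r2:4,r3:1932

STATUS = VALUE 1932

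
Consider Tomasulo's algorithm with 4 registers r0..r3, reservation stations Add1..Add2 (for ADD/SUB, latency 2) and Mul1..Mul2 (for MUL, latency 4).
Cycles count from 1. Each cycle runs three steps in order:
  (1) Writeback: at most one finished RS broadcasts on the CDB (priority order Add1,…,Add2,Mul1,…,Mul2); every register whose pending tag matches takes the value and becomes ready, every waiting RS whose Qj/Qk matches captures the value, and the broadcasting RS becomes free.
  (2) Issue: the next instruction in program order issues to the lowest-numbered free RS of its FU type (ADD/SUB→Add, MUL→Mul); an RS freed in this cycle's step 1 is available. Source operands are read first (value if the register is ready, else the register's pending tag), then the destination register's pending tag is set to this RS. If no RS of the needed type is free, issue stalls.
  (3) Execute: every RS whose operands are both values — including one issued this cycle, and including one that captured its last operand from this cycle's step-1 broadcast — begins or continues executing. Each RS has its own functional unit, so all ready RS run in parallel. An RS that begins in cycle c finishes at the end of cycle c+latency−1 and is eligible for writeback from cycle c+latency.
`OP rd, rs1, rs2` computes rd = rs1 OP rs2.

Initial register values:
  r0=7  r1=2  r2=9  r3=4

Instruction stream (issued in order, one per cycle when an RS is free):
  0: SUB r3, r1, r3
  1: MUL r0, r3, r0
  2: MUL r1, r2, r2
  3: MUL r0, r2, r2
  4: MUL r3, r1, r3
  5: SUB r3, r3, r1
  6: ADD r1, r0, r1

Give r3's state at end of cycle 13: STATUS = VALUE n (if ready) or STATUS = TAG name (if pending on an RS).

c1: issue SUB r3<-Add1 | r0:7,r1:2,r2:9,r3:Add1
c2: issue MUL r0<-Mul1 | r0:Mul1,r1:2,r2:9,r3:Add1
c3: CDB Add1=-2; issue MUL r1<-Mul2 | r0:Mul1,r1:Mul2,r2:9,r3:-2
c4: stall | r0:Mul1,r1:Mul2,r2:9,r3:-2
c5: stall | r0:Mul1,r1:Mul2,r2:9,r3:-2
c6: stall | r0:Mul1,r1:Mul2,r2:9,r3:-2
c7: CDB Mul1=-14; issue MUL r0<-Mul1 | r0:Mul1,r1:Mul2,r2:9,r3:-2
c8: CDB Mul2=81; issue MUL r3<-Mul2 | r0:Mul1,r1:81,r2:9,r3:Mul2
c9: issue SUB r3<-Add1 | r0:Mul1,r1:81,r2:9,r3:Add1
c10: issue ADD r1<-Add2 | r0:Mul1,r1:Add2,r2:9,r3:Add1
c11: CDB Mul1=81 | r0:81,r1:Add2,r2:9,r3:Add1
c12: CDB Mul2=-162 | r0:81,r1:Add2,r2:9,r3:Add1
c13: CDB Add2=162 | r0:81,r1:162,r2:9,r3:Add1

STATUS = TAG Add1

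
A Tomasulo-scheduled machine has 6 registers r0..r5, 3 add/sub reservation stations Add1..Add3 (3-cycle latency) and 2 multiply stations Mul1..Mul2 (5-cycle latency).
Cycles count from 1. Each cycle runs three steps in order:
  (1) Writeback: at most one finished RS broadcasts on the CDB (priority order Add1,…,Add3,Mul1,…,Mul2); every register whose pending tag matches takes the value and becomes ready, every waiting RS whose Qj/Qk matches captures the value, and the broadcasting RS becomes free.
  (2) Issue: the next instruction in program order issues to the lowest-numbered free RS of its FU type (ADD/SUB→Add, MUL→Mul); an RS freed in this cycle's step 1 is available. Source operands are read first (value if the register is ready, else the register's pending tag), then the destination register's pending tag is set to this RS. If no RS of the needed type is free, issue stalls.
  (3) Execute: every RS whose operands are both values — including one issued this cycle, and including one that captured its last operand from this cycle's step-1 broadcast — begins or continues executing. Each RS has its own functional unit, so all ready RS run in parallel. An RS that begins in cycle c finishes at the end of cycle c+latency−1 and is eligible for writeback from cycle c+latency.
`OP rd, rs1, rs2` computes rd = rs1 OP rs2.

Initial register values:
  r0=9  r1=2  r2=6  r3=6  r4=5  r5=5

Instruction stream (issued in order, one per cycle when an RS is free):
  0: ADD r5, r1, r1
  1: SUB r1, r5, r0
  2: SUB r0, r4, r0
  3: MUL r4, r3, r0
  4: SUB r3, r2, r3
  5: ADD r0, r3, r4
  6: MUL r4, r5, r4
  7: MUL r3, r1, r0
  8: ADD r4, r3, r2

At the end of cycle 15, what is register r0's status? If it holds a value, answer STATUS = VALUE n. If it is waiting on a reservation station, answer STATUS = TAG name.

STATUS = VALUE -24

  c1: issue ADD r5<-Add1  regs: r0:9,r1:2,r2:6,r3:6,r4:5,r5:Add1
  c2: issue SUB r1<-Add2  regs: r0:9,r1:Add2,r2:6,r3:6,r4:5,r5:Add1
  c3: issue SUB r0<-Add3  regs: r0:Add3,r1:Add2,r2:6,r3:6,r4:5,r5:Add1
  c4: CDB Add1=4; issue MUL r4<-Mul1  regs: r0:Add3,r1:Add2,r2:6,r3:6,r4:Mul1,r5:4
  c5: issue SUB r3<-Add1  regs: r0:Add3,r1:Add2,r2:6,r3:Add1,r4:Mul1,r5:4
  c6: CDB Add3=-4; issue ADD r0<-Add3  regs: r0:Add3,r1:Add2,r2:6,r3:Add1,r4:Mul1,r5:4
  c7: CDB Add2=-5; issue MUL r4<-Mul2  regs: r0:Add3,r1:-5,r2:6,r3:Add1,r4:Mul2,r5:4
  c8: CDB Add1=0; stall  regs: r0:Add3,r1:-5,r2:6,r3:0,r4:Mul2,r5:4
  c9: stall  regs: r0:Add3,r1:-5,r2:6,r3:0,r4:Mul2,r5:4
  c10: stall  regs: r0:Add3,r1:-5,r2:6,r3:0,r4:Mul2,r5:4
  c11: CDB Mul1=-24; issue MUL r3<-Mul1  regs: r0:Add3,r1:-5,r2:6,r3:Mul1,r4:Mul2,r5:4
  c12: issue ADD r4<-Add1  regs: r0:Add3,r1:-5,r2:6,r3:Mul1,r4:Add1,r5:4
  c13: -  regs: r0:Add3,r1:-5,r2:6,r3:Mul1,r4:Add1,r5:4
  c14: CDB Add3=-24  regs: r0:-24,r1:-5,r2:6,r3:Mul1,r4:Add1,r5:4
  c15: -  regs: r0:-24,r1:-5,r2:6,r3:Mul1,r4:Add1,r5:4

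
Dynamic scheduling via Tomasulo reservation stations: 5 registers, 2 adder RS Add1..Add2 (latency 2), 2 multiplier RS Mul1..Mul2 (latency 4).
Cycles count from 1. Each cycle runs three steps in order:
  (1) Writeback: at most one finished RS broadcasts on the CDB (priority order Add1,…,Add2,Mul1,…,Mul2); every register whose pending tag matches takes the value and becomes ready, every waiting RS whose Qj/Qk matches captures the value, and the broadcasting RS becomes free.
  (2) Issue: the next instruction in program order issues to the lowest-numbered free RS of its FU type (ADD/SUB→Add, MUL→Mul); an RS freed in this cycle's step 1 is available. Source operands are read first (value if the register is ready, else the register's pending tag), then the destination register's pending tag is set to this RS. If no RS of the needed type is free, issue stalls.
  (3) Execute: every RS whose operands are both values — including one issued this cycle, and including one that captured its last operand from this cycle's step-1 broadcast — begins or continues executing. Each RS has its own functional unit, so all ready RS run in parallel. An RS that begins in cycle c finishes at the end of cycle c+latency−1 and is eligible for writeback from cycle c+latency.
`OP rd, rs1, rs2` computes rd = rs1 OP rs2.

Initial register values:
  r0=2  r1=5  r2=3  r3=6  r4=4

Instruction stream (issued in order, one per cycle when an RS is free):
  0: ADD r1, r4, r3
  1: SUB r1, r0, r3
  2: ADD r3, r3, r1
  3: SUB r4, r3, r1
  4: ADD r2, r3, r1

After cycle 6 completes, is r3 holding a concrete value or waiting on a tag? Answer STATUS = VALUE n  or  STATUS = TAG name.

STATUS = VALUE 2

c1: issue ADD r1<-Add1 | r0:2,r1:Add1,r2:3,r3:6,r4:4
c2: issue SUB r1<-Add2 | r0:2,r1:Add2,r2:3,r3:6,r4:4
c3: CDB Add1=10; issue ADD r3<-Add1 | r0:2,r1:Add2,r2:3,r3:Add1,r4:4
c4: CDB Add2=-4; issue SUB r4<-Add2 | r0:2,r1:-4,r2:3,r3:Add1,r4:Add2
c5: stall | r0:2,r1:-4,r2:3,r3:Add1,r4:Add2
c6: CDB Add1=2; issue ADD r2<-Add1 | r0:2,r1:-4,r2:Add1,r3:2,r4:Add2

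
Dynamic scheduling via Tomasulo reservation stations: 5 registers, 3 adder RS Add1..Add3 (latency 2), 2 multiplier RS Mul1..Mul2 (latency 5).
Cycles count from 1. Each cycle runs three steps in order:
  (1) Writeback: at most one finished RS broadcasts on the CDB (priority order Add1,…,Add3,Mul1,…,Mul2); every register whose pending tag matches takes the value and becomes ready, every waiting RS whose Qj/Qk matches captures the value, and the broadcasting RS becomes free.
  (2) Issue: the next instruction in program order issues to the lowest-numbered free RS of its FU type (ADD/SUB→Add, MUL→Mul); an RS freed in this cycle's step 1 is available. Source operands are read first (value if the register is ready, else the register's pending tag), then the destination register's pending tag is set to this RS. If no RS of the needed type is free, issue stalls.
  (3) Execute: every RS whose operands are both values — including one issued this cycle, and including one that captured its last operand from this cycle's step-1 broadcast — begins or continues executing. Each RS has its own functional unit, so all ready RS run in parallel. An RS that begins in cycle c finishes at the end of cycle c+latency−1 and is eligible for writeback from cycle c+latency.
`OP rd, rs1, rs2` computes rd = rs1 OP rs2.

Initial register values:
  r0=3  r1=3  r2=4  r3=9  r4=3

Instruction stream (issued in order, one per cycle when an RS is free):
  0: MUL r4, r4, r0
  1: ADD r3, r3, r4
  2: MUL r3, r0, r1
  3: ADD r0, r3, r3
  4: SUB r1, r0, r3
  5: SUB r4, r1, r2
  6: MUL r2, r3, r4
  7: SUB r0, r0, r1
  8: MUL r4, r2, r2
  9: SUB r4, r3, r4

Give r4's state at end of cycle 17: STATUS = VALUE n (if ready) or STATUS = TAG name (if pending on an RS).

  c1: issue MUL r4<-Mul1  regs: r0:3,r1:3,r2:4,r3:9,r4:Mul1
  c2: issue ADD r3<-Add1  regs: r0:3,r1:3,r2:4,r3:Add1,r4:Mul1
  c3: issue MUL r3<-Mul2  regs: r0:3,r1:3,r2:4,r3:Mul2,r4:Mul1
  c4: issue ADD r0<-Add2  regs: r0:Add2,r1:3,r2:4,r3:Mul2,r4:Mul1
  c5: issue SUB r1<-Add3  regs: r0:Add2,r1:Add3,r2:4,r3:Mul2,r4:Mul1
  c6: CDB Mul1=9; stall  regs: r0:Add2,r1:Add3,r2:4,r3:Mul2,r4:9
  c7: stall  regs: r0:Add2,r1:Add3,r2:4,r3:Mul2,r4:9
  c8: CDB Add1=18; issue SUB r4<-Add1  regs: r0:Add2,r1:Add3,r2:4,r3:Mul2,r4:Add1
  c9: CDB Mul2=9; issue MUL r2<-Mul1  regs: r0:Add2,r1:Add3,r2:Mul1,r3:9,r4:Add1
  c10: stall  regs: r0:Add2,r1:Add3,r2:Mul1,r3:9,r4:Add1
  c11: CDB Add2=18; issue SUB r0<-Add2  regs: r0:Add2,r1:Add3,r2:Mul1,r3:9,r4:Add1
  c12: issue MUL r4<-Mul2  regs: r0:Add2,r1:Add3,r2:Mul1,r3:9,r4:Mul2
  c13: CDB Add3=9; issue SUB r4<-Add3  regs: r0:Add2,r1:9,r2:Mul1,r3:9,r4:Add3
  c14: -  regs: r0:Add2,r1:9,r2:Mul1,r3:9,r4:Add3
  c15: CDB Add1=5  regs: r0:Add2,r1:9,r2:Mul1,r3:9,r4:Add3
  c16: CDB Add2=9  regs: r0:9,r1:9,r2:Mul1,r3:9,r4:Add3
  c17: -  regs: r0:9,r1:9,r2:Mul1,r3:9,r4:Add3

STATUS = TAG Add3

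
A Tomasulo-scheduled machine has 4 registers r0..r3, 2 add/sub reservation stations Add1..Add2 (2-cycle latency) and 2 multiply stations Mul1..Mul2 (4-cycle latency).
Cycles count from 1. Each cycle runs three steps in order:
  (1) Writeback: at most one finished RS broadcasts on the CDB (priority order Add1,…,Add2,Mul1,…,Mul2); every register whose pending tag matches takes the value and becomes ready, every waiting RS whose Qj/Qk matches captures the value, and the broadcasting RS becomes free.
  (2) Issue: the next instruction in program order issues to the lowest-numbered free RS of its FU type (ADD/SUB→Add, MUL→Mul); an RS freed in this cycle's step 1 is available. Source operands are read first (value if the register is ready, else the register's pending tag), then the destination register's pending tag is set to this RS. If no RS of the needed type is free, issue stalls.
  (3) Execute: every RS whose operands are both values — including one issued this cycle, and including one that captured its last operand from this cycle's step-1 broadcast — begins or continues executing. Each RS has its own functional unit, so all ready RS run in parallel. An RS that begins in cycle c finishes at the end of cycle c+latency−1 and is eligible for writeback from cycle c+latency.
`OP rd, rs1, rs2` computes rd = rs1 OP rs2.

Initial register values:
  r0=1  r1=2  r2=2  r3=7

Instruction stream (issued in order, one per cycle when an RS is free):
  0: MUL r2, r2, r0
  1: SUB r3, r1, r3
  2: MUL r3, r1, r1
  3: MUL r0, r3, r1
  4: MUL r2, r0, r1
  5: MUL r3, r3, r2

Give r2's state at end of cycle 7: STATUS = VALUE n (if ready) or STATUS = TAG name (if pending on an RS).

c1: issue MUL r2<-Mul1 | r0:1,r1:2,r2:Mul1,r3:7
c2: issue SUB r3<-Add1 | r0:1,r1:2,r2:Mul1,r3:Add1
c3: issue MUL r3<-Mul2 | r0:1,r1:2,r2:Mul1,r3:Mul2
c4: CDB Add1=-5; stall | r0:1,r1:2,r2:Mul1,r3:Mul2
c5: CDB Mul1=2; issue MUL r0<-Mul1 | r0:Mul1,r1:2,r2:2,r3:Mul2
c6: stall | r0:Mul1,r1:2,r2:2,r3:Mul2
c7: CDB Mul2=4; issue MUL r2<-Mul2 | r0:Mul1,r1:2,r2:Mul2,r3:4

STATUS = TAG Mul2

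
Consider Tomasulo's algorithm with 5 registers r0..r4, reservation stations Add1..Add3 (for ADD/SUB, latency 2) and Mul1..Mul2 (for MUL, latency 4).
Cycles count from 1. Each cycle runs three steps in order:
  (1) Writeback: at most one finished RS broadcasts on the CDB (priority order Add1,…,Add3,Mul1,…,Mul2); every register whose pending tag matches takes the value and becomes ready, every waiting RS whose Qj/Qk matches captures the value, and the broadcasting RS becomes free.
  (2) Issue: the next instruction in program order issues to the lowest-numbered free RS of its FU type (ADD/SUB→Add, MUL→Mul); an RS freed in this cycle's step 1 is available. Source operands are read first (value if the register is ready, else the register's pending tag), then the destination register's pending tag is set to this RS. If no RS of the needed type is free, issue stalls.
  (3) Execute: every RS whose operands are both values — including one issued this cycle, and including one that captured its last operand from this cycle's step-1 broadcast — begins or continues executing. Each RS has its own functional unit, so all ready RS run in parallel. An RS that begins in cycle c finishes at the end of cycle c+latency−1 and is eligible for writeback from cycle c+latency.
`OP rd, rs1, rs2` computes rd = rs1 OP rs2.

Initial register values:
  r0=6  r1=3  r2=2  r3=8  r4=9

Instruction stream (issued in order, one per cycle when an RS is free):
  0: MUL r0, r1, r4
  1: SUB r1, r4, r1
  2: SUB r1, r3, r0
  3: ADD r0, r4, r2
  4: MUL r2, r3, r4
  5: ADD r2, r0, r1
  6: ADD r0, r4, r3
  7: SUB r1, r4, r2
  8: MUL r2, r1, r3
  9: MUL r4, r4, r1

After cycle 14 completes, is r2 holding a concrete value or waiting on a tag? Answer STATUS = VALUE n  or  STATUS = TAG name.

STATUS = TAG Mul2

c1: issue MUL r0<-Mul1 | r0:Mul1,r1:3,r2:2,r3:8,r4:9
c2: issue SUB r1<-Add1 | r0:Mul1,r1:Add1,r2:2,r3:8,r4:9
c3: issue SUB r1<-Add2 | r0:Mul1,r1:Add2,r2:2,r3:8,r4:9
c4: CDB Add1=6; issue ADD r0<-Add1 | r0:Add1,r1:Add2,r2:2,r3:8,r4:9
c5: CDB Mul1=27; issue MUL r2<-Mul1 | r0:Add1,r1:Add2,r2:Mul1,r3:8,r4:9
c6: CDB Add1=11; issue ADD r2<-Add1 | r0:11,r1:Add2,r2:Add1,r3:8,r4:9
c7: CDB Add2=-19; issue ADD r0<-Add2 | r0:Add2,r1:-19,r2:Add1,r3:8,r4:9
c8: issue SUB r1<-Add3 | r0:Add2,r1:Add3,r2:Add1,r3:8,r4:9
c9: CDB Add1=-8; issue MUL r2<-Mul2 | r0:Add2,r1:Add3,r2:Mul2,r3:8,r4:9
c10: CDB Add2=17; stall | r0:17,r1:Add3,r2:Mul2,r3:8,r4:9
c11: CDB Add3=17; stall | r0:17,r1:17,r2:Mul2,r3:8,r4:9
c12: CDB Mul1=72; issue MUL r4<-Mul1 | r0:17,r1:17,r2:Mul2,r3:8,r4:Mul1
c13: - | r0:17,r1:17,r2:Mul2,r3:8,r4:Mul1
c14: - | r0:17,r1:17,r2:Mul2,r3:8,r4:Mul1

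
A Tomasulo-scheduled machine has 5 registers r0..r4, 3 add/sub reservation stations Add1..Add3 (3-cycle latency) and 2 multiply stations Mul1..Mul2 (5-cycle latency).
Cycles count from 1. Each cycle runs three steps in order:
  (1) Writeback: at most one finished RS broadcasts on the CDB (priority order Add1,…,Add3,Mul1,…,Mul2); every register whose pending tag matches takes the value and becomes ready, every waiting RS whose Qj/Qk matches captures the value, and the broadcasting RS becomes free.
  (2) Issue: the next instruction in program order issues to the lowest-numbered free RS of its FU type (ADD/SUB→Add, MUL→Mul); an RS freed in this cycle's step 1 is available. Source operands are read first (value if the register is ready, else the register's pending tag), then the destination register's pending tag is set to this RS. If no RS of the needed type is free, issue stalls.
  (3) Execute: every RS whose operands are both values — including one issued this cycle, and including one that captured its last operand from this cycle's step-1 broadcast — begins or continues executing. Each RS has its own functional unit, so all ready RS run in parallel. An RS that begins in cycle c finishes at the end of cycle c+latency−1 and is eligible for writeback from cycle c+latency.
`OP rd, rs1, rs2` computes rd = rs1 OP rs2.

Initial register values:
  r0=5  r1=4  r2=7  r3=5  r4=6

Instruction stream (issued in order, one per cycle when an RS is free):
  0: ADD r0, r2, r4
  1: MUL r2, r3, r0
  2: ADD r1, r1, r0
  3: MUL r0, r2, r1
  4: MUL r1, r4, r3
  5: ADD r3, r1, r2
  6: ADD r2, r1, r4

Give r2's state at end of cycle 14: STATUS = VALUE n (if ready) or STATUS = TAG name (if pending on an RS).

c1: issue ADD r0<-Add1 | r0:Add1,r1:4,r2:7,r3:5,r4:6
c2: issue MUL r2<-Mul1 | r0:Add1,r1:4,r2:Mul1,r3:5,r4:6
c3: issue ADD r1<-Add2 | r0:Add1,r1:Add2,r2:Mul1,r3:5,r4:6
c4: CDB Add1=13; issue MUL r0<-Mul2 | r0:Mul2,r1:Add2,r2:Mul1,r3:5,r4:6
c5: stall | r0:Mul2,r1:Add2,r2:Mul1,r3:5,r4:6
c6: stall | r0:Mul2,r1:Add2,r2:Mul1,r3:5,r4:6
c7: CDB Add2=17; stall | r0:Mul2,r1:17,r2:Mul1,r3:5,r4:6
c8: stall | r0:Mul2,r1:17,r2:Mul1,r3:5,r4:6
c9: CDB Mul1=65; issue MUL r1<-Mul1 | r0:Mul2,r1:Mul1,r2:65,r3:5,r4:6
c10: issue ADD r3<-Add1 | r0:Mul2,r1:Mul1,r2:65,r3:Add1,r4:6
c11: issue ADD r2<-Add2 | r0:Mul2,r1:Mul1,r2:Add2,r3:Add1,r4:6
c12: - | r0:Mul2,r1:Mul1,r2:Add2,r3:Add1,r4:6
c13: - | r0:Mul2,r1:Mul1,r2:Add2,r3:Add1,r4:6
c14: CDB Mul1=30 | r0:Mul2,r1:30,r2:Add2,r3:Add1,r4:6

STATUS = TAG Add2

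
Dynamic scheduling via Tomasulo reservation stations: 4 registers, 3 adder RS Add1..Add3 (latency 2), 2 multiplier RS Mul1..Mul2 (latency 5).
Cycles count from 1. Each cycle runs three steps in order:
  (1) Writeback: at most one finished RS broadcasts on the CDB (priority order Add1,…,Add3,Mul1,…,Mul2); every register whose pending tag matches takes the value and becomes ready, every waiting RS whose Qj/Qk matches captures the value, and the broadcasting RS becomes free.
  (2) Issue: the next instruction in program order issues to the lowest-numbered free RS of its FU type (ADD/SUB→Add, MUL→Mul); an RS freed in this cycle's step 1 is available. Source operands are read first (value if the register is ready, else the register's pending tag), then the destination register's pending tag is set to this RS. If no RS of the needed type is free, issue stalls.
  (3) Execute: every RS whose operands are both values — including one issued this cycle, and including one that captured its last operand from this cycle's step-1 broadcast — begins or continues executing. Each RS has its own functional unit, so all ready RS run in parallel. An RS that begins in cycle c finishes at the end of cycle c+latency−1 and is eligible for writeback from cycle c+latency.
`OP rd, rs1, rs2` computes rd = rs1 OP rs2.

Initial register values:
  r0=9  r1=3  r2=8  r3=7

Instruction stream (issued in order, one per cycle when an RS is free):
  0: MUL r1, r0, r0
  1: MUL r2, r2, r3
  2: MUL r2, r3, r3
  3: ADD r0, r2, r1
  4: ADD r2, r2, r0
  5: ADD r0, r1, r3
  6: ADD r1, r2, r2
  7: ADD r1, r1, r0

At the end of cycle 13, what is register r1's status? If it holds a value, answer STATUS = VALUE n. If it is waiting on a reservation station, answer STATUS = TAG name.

STATUS = TAG Add3

  c1: issue MUL r1<-Mul1  regs: r0:9,r1:Mul1,r2:8,r3:7
  c2: issue MUL r2<-Mul2  regs: r0:9,r1:Mul1,r2:Mul2,r3:7
  c3: stall  regs: r0:9,r1:Mul1,r2:Mul2,r3:7
  c4: stall  regs: r0:9,r1:Mul1,r2:Mul2,r3:7
  c5: stall  regs: r0:9,r1:Mul1,r2:Mul2,r3:7
  c6: CDB Mul1=81; issue MUL r2<-Mul1  regs: r0:9,r1:81,r2:Mul1,r3:7
  c7: CDB Mul2=56; issue ADD r0<-Add1  regs: r0:Add1,r1:81,r2:Mul1,r3:7
  c8: issue ADD r2<-Add2  regs: r0:Add1,r1:81,r2:Add2,r3:7
  c9: issue ADD r0<-Add3  regs: r0:Add3,r1:81,r2:Add2,r3:7
  c10: stall  regs: r0:Add3,r1:81,r2:Add2,r3:7
  c11: CDB Add3=88; issue ADD r1<-Add3  regs: r0:88,r1:Add3,r2:Add2,r3:7
  c12: CDB Mul1=49; stall  regs: r0:88,r1:Add3,r2:Add2,r3:7
  c13: stall  regs: r0:88,r1:Add3,r2:Add2,r3:7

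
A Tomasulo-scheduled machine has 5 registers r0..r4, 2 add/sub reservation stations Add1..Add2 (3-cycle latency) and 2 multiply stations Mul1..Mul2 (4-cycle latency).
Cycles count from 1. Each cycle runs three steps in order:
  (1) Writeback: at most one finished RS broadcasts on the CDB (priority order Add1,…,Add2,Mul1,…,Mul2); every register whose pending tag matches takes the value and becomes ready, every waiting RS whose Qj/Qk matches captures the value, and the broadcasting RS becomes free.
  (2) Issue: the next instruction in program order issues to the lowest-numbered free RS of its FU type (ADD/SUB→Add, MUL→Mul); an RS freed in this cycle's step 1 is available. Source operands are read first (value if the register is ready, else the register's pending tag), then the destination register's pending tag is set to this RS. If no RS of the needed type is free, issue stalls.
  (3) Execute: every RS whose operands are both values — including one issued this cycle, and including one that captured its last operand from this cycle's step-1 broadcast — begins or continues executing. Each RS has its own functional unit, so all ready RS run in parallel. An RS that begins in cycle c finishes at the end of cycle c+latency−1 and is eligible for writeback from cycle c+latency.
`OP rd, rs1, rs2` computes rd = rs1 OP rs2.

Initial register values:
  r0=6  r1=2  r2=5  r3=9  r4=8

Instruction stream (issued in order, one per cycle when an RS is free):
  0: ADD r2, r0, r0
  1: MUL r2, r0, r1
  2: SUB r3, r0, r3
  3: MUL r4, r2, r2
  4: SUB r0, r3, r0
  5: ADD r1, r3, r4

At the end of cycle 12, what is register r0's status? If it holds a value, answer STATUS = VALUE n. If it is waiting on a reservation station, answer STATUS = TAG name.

cycle 1: issue ADD r2<-Add1 // r0:6,r1:2,r2:Add1,r3:9,r4:8
cycle 2: issue MUL r2<-Mul1 // r0:6,r1:2,r2:Mul1,r3:9,r4:8
cycle 3: issue SUB r3<-Add2 // r0:6,r1:2,r2:Mul1,r3:Add2,r4:8
cycle 4: CDB Add1=12; issue MUL r4<-Mul2 // r0:6,r1:2,r2:Mul1,r3:Add2,r4:Mul2
cycle 5: issue SUB r0<-Add1 // r0:Add1,r1:2,r2:Mul1,r3:Add2,r4:Mul2
cycle 6: CDB Add2=-3; issue ADD r1<-Add2 // r0:Add1,r1:Add2,r2:Mul1,r3:-3,r4:Mul2
cycle 7: CDB Mul1=12 // r0:Add1,r1:Add2,r2:12,r3:-3,r4:Mul2
cycle 8: - // r0:Add1,r1:Add2,r2:12,r3:-3,r4:Mul2
cycle 9: CDB Add1=-9 // r0:-9,r1:Add2,r2:12,r3:-3,r4:Mul2
cycle 10: - // r0:-9,r1:Add2,r2:12,r3:-3,r4:Mul2
cycle 11: CDB Mul2=144 // r0:-9,r1:Add2,r2:12,r3:-3,r4:144
cycle 12: - // r0:-9,r1:Add2,r2:12,r3:-3,r4:144

STATUS = VALUE -9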